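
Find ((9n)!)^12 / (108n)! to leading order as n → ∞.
((9n)!)^12/(108n)! ~ ((2π·9n)^(11/2) / sqrt(12)) · 12^(−12·9n)  →  0

Write N = 9n. Stirling: N! ~ sqrt(2π N)(N/e)^N and (12N)! ~ sqrt(2π·12N)·(12N/e)^(12N).
  (N!)^12/(12N)! ~ (2π N)^(12/2) (N/e)^(12N) / [sqrt(2π·12N) (12N/e)^(12N)]
     = (2π N)^(12/2) / sqrt(2π·12N) · (N/(12N))^(12N)
     = (2π N)^((12−1)/2) / sqrt(12) · 12^(−12N).
Since 12^12 > 1, the factor 12^(−12N) decays exponentially, so the ratio → 0. Substituting N = 9n gives the stated form.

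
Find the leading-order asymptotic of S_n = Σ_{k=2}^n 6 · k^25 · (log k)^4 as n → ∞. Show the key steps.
S_n ~ 3 · n^26 · (log n)^4 / 13

By integral comparison, S_n = ∫_1^n 6 · x^25 · (log x)^4 dx + O(n^25 · (log n)^4). For the integral, the leading term of ∫_1^n x^25 (log x)^4 dx is n^26/26 · (log n)^4 (by repeated integration by parts; each step lowers the log-exponent and produces a relatively O(1/log n) correction). Hence S_n ~ 3 · n^26 · (log n)^4 / 13.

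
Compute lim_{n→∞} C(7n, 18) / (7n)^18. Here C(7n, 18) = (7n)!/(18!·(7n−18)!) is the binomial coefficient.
lim = 1/18! = 1/6402373705728000

With N = 7n → ∞: C(N, 18) / N^18 = [N(N−1)…(N−17)] / (18! · N^18) = (1/18!) · 1 · (1 − 1/(7n)) · … · (1 − 17/(7n)). Each factor → 1 as N → ∞, so the limit is 1/18! = 1/6402373705728000.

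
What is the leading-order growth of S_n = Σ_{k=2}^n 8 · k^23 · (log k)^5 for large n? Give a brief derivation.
S_n ~ n^24 · (log n)^5 / 3

By integral comparison, S_n = ∫_1^n 8 · x^23 · (log x)^5 dx + O(n^23 · (log n)^5). For the integral, the leading term of ∫_1^n x^23 (log x)^5 dx is n^24/24 · (log n)^5 (by repeated integration by parts; each step lowers the log-exponent and produces a relatively O(1/log n) correction). Hence S_n ~ n^24 · (log n)^5 / 3.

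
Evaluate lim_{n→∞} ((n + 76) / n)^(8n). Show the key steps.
lim = e^608

Rewrite as (1 + 76/n)^(8n). By the standard limit (1 + x/n)^n → e^x, we have (1 + 76/n)^n → e^76, and raising to the 8th power gives e^608.
More precisely, ln[(1 + 76/n)^(8n)] = 8n · ln(1 + 76/n) = 8n · (76/n + O(1/n^2)) = 608 + O(1/n) → 608.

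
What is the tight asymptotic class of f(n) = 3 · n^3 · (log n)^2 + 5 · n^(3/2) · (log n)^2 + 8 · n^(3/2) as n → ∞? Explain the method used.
f(n) ∈ Θ(n^3 · (log n)^2)

Compare the terms by growth order. For large n, n^a · (log n)^b dominates n^a' · (log n)^b' iff a > a', or (a = a' and b > b'). Ranking the 3 terms shows the dominant one is 3 · n^3 · (log n)^2. Hence f(n) ∈ Θ(n^3 · (log n)^2).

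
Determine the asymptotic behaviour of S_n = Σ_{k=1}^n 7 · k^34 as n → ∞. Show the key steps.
S_n ~ n^35 / 5

By integral comparison (Euler-Maclaurin), Σ_{k=1}^n 7 · k^34 = 7 · ∫_0^n x^34 dx + O(n^34) = 7 · n^35/35 = n^35 / 5 + O(n^34). (Equivalently, Faulhaber's formula gives the same leading term.)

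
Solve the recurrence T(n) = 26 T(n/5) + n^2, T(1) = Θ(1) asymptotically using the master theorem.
T(n) = Θ(n^(log_5 26))

Master theorem: compare f(n) = n^2 to n^(log_5 26) where log_5 26 ≈ 2.024. Since 2 < log_5 26, we have f(n) = O(n^(log_5 26 − ε)) for some ε > 0 — Case 1. Hence T(n) = Θ(n^(log_5 26)).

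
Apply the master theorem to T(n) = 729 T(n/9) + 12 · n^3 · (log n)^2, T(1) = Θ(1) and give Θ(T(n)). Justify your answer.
T(n) = Θ(n^3 · (log n)^3)

Here log_9 729 = 3 and f(n) = 12 · n^3 · (log n)^2 = Θ(n^(log_9 729) · (log n)^2). This is the extended Case 2 of the master theorem (f matches the critical exponent up to log factors), giving T(n) = Θ(n^(log_9 729) · (log n)^(2+1)) = Θ(n^3 · (log n)^3).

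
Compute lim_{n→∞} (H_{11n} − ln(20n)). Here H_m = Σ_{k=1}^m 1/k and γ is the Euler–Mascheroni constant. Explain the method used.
lim = ln(11/20) + γ

By Euler-Maclaurin, H_m = ln m + γ + O(1/m). So
  H_{11n} − ln(20n) = ln(11n) + γ − ln(20n) + O(1/n)
                       = ln(11/20) + γ + O(1/n).
Hence the limit is ln(11/20) + γ.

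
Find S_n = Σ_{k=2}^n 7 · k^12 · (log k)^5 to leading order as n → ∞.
S_n ~ 7 · n^13 · (log n)^5 / 13

By integral comparison, S_n = ∫_1^n 7 · x^12 · (log x)^5 dx + O(n^12 · (log n)^5). For the integral, the leading term of ∫_1^n x^12 (log x)^5 dx is n^13/13 · (log n)^5 (by repeated integration by parts; each step lowers the log-exponent and produces a relatively O(1/log n) correction). Hence S_n ~ 7 · n^13 · (log n)^5 / 13.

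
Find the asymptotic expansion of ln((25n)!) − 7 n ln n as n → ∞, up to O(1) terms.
ln((25n)!) − 7 n ln n = 18 n ln n + 25(ln 25 − 1) n + (1/2) ln(2π·25n) + O(1/n)

Stirling: ln((25n)!) = 25n ln(25n) − 25n + (1/2) ln(2π·25n) + O(1/n).
Expand 25n ln(25n) = 25n (ln n + ln 25) = 25n ln n + 25n ln 25.
Subtract 7n ln n: leading term is (25 − 7) n ln n = 18 n ln n. The next term is 25n ln 25 − 25n = 25(ln 25 − 1) n. Then the (1/2) ln(2π·25n) correction.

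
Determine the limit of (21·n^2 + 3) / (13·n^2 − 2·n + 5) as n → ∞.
lim = 21/13

For large n the leading n^2 terms dominate both numerator and denominator. Dividing top and bottom by n^2, every other term tends to 0, leaving 21/13.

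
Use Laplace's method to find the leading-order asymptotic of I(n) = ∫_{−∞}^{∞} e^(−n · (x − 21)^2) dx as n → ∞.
I(n) = sqrt(π/n)

Here φ(x) = (x − 21)^2 has its unique minimum at x* = 21 with φ(x*) = 0 and φ''(x*) = 2. Laplace's method gives
  I(n) ~ e^(−n φ(x*)) · sqrt(2π / (n · φ''(x*))) = sqrt(2π / (2n)) = sqrt(π/n).
This is exact: substituting u = (x − 21)·sqrt(n) gives I(n) = (1/sqrt(n)) ∫_{−∞}^{∞} e^(−u^2) du = sqrt(π/n).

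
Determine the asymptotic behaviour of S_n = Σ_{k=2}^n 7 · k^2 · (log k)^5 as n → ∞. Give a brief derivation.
S_n ~ 7 · n^3 · (log n)^5 / 3

By integral comparison, S_n = ∫_1^n 7 · x^2 · (log x)^5 dx + O(n^2 · (log n)^5). For the integral, the leading term of ∫_1^n x^2 (log x)^5 dx is n^3/3 · (log n)^5 (by repeated integration by parts; each step lowers the log-exponent and produces a relatively O(1/log n) correction). Hence S_n ~ 7 · n^3 · (log n)^5 / 3.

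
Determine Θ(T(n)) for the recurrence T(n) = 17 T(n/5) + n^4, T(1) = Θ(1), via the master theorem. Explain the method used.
T(n) = Θ(n^4)

log_5 17 ≈ 1.760. f(n) = n^4 dominates n^(log_5 17) since 4 > 1.760, and the regularity condition a·f(n/b) = 17·(n/5)^4 = (17/625)·n^4 ≤ c·f(n) holds with c = 17/625 ≈ 0.0272 < 1. So this is Case 3: T(n) = Θ(f(n)) = Θ(n^4).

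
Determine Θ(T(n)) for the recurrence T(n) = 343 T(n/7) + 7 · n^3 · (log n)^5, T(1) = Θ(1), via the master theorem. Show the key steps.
T(n) = Θ(n^3 · (log n)^6)

Here log_7 343 = 3 and f(n) = 7 · n^3 · (log n)^5 = Θ(n^(log_7 343) · (log n)^5). This is the extended Case 2 of the master theorem (f matches the critical exponent up to log factors), giving T(n) = Θ(n^(log_7 343) · (log n)^(5+1)) = Θ(n^3 · (log n)^6).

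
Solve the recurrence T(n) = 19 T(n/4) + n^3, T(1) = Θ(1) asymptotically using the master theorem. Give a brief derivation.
T(n) = Θ(n^3)

log_4 19 ≈ 2.124. f(n) = n^3 dominates n^(log_4 19) since 3 > 2.124, and the regularity condition a·f(n/b) = 19·(n/4)^3 = (19/64)·n^3 ≤ c·f(n) holds with c = 19/64 ≈ 0.297 < 1. So this is Case 3: T(n) = Θ(f(n)) = Θ(n^3).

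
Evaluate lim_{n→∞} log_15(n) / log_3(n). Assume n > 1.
lim = ln(3) / ln(15) = log_15(3)

Change of base: log_15(n) = ln n / ln 15 and log_3(n) = ln n / ln 3. The ratio is (ln n / ln 15) · (ln 3 / ln n) = ln 3 / ln 15, a constant independent of n. So the limit is ln 3 / ln 15 = log_15(3).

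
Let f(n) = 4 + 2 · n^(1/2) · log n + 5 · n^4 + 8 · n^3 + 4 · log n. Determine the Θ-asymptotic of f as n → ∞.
f(n) ∈ Θ(n^4)

Compare the terms by growth order. For large n, n^a · (log n)^b dominates n^a' · (log n)^b' iff a > a', or (a = a' and b > b'). Ranking the 5 terms shows the dominant one is 5 · n^4. Hence f(n) ∈ Θ(n^4).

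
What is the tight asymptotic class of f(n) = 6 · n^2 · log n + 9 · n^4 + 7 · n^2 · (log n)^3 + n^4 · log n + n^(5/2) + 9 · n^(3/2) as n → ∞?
f(n) ∈ Θ(n^4 · log n)

Compare the terms by growth order. For large n, n^a · (log n)^b dominates n^a' · (log n)^b' iff a > a', or (a = a' and b > b'). Ranking the 6 terms shows the dominant one is n^4 · log n. Hence f(n) ∈ Θ(n^4 · log n).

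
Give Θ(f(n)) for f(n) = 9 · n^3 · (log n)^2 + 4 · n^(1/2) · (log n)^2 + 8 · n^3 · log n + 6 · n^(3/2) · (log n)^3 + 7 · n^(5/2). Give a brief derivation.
f(n) ∈ Θ(n^3 · (log n)^2)

Compare the terms by growth order. For large n, n^a · (log n)^b dominates n^a' · (log n)^b' iff a > a', or (a = a' and b > b'). Ranking the 5 terms shows the dominant one is 9 · n^3 · (log n)^2. Hence f(n) ∈ Θ(n^3 · (log n)^2).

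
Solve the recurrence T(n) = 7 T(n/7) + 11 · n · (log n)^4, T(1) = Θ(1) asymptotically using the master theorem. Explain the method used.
T(n) = Θ(n · (log n)^5)

Here log_7 7 = 1 and f(n) = 11 · n · (log n)^4 = Θ(n^(log_7 7) · (log n)^4). This is the extended Case 2 of the master theorem (f matches the critical exponent up to log factors), giving T(n) = Θ(n^(log_7 7) · (log n)^(4+1)) = Θ(n · (log n)^5).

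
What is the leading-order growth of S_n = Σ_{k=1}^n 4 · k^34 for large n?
S_n ~ 4 · n^35 / 35

By integral comparison (Euler-Maclaurin), Σ_{k=1}^n 4 · k^34 = 4 · ∫_0^n x^34 dx + O(n^34) = 4 · n^35/35 + O(n^34). (Equivalently, Faulhaber's formula gives the same leading term.)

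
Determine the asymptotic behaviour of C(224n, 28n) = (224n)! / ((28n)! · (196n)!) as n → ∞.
C(224n, 28n) ~ (16777216/823543)^(28n) · sqrt(4/(7π·28n))

Write N = 28n. Apply Stirling to each factorial:
  (8N)! ~ sqrt(2π·8N) · (8N/e)^(8N),
  N! ~ sqrt(2π N) · (N/e)^N,
  (7N)! ~ sqrt(2π·7N) · (7N/e)^(7N).
The exponential factors combine to (8N)^(8N) / (N^N · (7N)^(7N)) = 8^(8N)/7^(7N) = (8^8/7^7)^N = (16777216/823543)^N.
The square-root prefactors combine to sqrt(2π·8N) / (sqrt(2π N)·sqrt(2π·7N)) = sqrt(8 / (2π·7·N)) = sqrt(4/(7π·28n)).
Substituting N = 28n: C(224n, 28n) ~ (16777216/823543)^(28n) · sqrt(4/(7π·28n)).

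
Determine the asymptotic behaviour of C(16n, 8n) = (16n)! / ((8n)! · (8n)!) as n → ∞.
C(16n, 8n) ~ (4)^(8n) · sqrt(1/(π·8n))

Write N = 8n. Apply Stirling to each factorial:
  (2N)! ~ sqrt(2π·2N) · (2N/e)^(2N),
  N! ~ sqrt(2π N) · (N/e)^N,
  (1N)! ~ sqrt(2π·1N) · (1N/e)^(1N).
The exponential factors combine to (2N)^(2N) / (N^N · (1N)^(1N)) = 2^(2N)/1^(1N) = (2^2/1^1)^N = (4)^N.
The square-root prefactors combine to sqrt(2π·2N) / (sqrt(2π N)·sqrt(2π·1N)) = sqrt(2 / (2π·1·N)) = sqrt(1/(π·8n)).
Substituting N = 8n: C(16n, 8n) ~ (4)^(8n) · sqrt(1/(π·8n)).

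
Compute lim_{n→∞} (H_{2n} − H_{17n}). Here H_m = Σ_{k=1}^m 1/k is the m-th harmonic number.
lim = ln(2/17)

Euler-Maclaurin gives H_m = ln m + γ + 1/(2m) + O(1/m^2). The γ and O(1/m) terms cancel in the difference:
  H_{2n} − H_{17n} = ln(2n) − ln(17n) + O(1/n) = ln(2/17) + O(1/n).
Hence the limit is ln(2/17).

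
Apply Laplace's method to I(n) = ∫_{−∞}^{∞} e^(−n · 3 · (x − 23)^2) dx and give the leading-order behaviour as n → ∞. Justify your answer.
I(n) = sqrt(π/(3n))

Here φ(x) = 3 · (x − 23)^2 has its unique minimum at x* = 23 with φ(x*) = 0 and φ''(x*) = 6. Laplace's method gives
  I(n) ~ e^(−n φ(x*)) · sqrt(2π / (n · φ''(x*))) = sqrt(2π / (6n)) = sqrt(π/(3n)).
This is exact: substituting u = (x − 23)·sqrt(3n) gives I(n) = (1/sqrt(3n)) ∫_{−∞}^{∞} e^(−u^2) du = sqrt(π/(3n)).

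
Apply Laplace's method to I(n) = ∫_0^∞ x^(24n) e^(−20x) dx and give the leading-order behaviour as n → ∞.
I(n) ~ (sqrt(2π·24n) / 20) · (24n/(20e))^(24n)

Write the integrand as exp(24n ln x − 20x) and set f(x) = 24n ln x − 20x. Then f'(x) = 24n/x − 20 = 0 at x* = 24n/20, and f''(x*) = −24n/x*^2 = −20^2/(24n). Laplace's method (interior maximum) gives
  I(n) ~ e^(f(x*)) · sqrt(2π / |f''(x*)|)
        = exp(24n ln(24n/20) − 24n) · sqrt(2π · 24n / 20^2)
        = (24n/20)^(24n) e^(−24n) · sqrt(2π·24n) / 20
        = (sqrt(2π·24n) / 20) · (24n/(20e))^(24n).
This matches Γ(24n+1)/20^(24n+1) with Stirling applied to Γ.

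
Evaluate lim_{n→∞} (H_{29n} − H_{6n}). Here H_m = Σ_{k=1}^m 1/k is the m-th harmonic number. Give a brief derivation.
lim = ln(29/6)

Euler-Maclaurin gives H_m = ln m + γ + 1/(2m) + O(1/m^2). The γ and O(1/m) terms cancel in the difference:
  H_{29n} − H_{6n} = ln(29n) − ln(6n) + O(1/n) = ln(29/6) + O(1/n).
Hence the limit is ln(29/6).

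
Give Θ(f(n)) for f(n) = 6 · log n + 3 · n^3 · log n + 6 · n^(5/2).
f(n) ∈ Θ(n^3 · log n)

Compare the terms by growth order. For large n, n^a · (log n)^b dominates n^a' · (log n)^b' iff a > a', or (a = a' and b > b'). Ranking the 3 terms shows the dominant one is 3 · n^3 · log n. Hence f(n) ∈ Θ(n^3 · log n).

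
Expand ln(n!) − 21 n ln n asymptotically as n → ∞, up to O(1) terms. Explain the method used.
ln(n!) − 21 n ln n = −20 n ln n − n + (1/2) ln(2π n) + O(1/n)

Stirling: ln((n)!) = n ln(n) − n + (1/2) ln(2π·n) + O(1/n).
Here n ln(n) = n ln n.
Subtract 21n ln n: leading term is (1 − 21) n ln n = −20 n ln n. The next term is −n. Then the (1/2) ln(2π·n) correction.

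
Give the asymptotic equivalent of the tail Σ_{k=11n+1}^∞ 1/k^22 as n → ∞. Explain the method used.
Σ_{k>11n} 1/k^22 ~ 1/(21 · (11n)^21)

Compare to the integral: ∫_{11n}^∞ x^(−22) dx = [−x^(−21)/21]_{11n}^∞ = 1/((22−1)·(11n)^21). Euler-Maclaurin then gives
  Σ_{k>11n} 1/k^22 = ∫_{11n}^∞ dx/x^22 − 1/(2·(11n)^22) + O(1/(11n)^23).
(Equivalently this is ζ(22) − Σ_{k≤11n} 1/k^22.)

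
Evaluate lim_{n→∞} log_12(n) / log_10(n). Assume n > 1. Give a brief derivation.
lim = ln(10) / ln(12) = log_12(10)

Change of base: log_12(n) = ln n / ln 12 and log_10(n) = ln n / ln 10. The ratio is (ln n / ln 12) · (ln 10 / ln n) = ln 10 / ln 12, a constant independent of n. So the limit is ln 10 / ln 12 = log_12(10).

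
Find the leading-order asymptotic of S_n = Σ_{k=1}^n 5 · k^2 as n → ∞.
S_n ~ 5 · n^3 / 3

By integral comparison (Euler-Maclaurin), Σ_{k=1}^n 5 · k^2 = 5 · ∫_0^n x^2 dx + O(n^2) = 5 · n^3/3 + O(n^2). (Equivalently, Faulhaber's formula gives the same leading term.)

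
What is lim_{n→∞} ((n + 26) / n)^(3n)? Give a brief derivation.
lim = e^78

Rewrite as (1 + 26/n)^(3n). By the standard limit (1 + x/n)^n → e^x, we have (1 + 26/n)^n → e^26, and raising to the 3rd power gives e^78.
More precisely, ln[(1 + 26/n)^(3n)] = 3n · ln(1 + 26/n) = 3n · (26/n + O(1/n^2)) = 78 + O(1/n) → 78.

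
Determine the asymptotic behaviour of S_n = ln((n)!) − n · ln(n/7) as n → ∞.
S_n ~ n · (ln 7 − 1) + O(ln n)

Stirling: ln((n)!) = n ln(n) − n + O(ln n).
  S_n = n ln(n) − n − n ln(n/7) + O(ln n)
      = n ln(n) − n ln n + n ln 7 − n + O(ln n)
      = n ln 7 − n + O(ln n)
      = n (ln 7 − 1) + O(ln n).
Numerically ln(7) − 1 ≈ 0.9459.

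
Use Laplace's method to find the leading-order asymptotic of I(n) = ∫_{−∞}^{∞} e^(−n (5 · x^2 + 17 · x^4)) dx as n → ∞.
I(n) ~ sqrt(π/(5n))

φ(x) = 5 · x^2 + 17 · x^4 has its unique global minimum at x* = 0 (since φ'(x) = 10x + 68x^3 = 0 only at x = 0 for real x with both coefficients positive, and φ → ∞ as |x| → ∞). At x* = 0, φ(0) = 0 and φ''(0) = 10. Laplace's method then gives
  I(n) ~ sqrt(2π / (n · φ''(0))) · e^(−n φ(0)) = sqrt(2π / (10n)) = sqrt(π/(5n)).
The 17 · x^4 term contributes only at subleading order (an O(1/n) relative correction).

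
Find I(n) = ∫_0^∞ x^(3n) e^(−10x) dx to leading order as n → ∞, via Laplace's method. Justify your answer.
I(n) ~ (sqrt(2π·3n) / 10) · (3n/(10e))^(3n)

Write the integrand as exp(3n ln x − 10x) and set f(x) = 3n ln x − 10x. Then f'(x) = 3n/x − 10 = 0 at x* = 3n/10, and f''(x*) = −3n/x*^2 = −10^2/(3n). Laplace's method (interior maximum) gives
  I(n) ~ e^(f(x*)) · sqrt(2π / |f''(x*)|)
        = exp(3n ln(3n/10) − 3n) · sqrt(2π · 3n / 10^2)
        = (3n/10)^(3n) e^(−3n) · sqrt(2π·3n) / 10
        = (sqrt(2π·3n) / 10) · (3n/(10e))^(3n).
This matches Γ(3n+1)/10^(3n+1) with Stirling applied to Γ.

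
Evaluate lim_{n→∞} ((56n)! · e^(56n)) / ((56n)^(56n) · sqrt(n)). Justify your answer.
lim = sqrt(2π·56)

Stirling: (56n)! ~ sqrt(2π·56n) · (56n/e)^(56n). Hence
  (56n)! · e^(56n) / (56n)^(56n) ~ sqrt(2π·56n).
Dividing by sqrt(n): sqrt(2π·56n) / sqrt(n) = sqrt(2π·56) · n^((1−1)/2), so the limit is sqrt(2π·56).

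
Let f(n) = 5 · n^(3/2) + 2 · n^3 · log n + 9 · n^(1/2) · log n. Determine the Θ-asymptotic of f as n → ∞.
f(n) ∈ Θ(n^3 · log n)

Compare the terms by growth order. For large n, n^a · (log n)^b dominates n^a' · (log n)^b' iff a > a', or (a = a' and b > b'). Ranking the 3 terms shows the dominant one is 2 · n^3 · log n. Hence f(n) ∈ Θ(n^3 · log n).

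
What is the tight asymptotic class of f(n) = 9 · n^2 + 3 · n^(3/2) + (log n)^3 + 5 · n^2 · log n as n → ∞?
f(n) ∈ Θ(n^2 · log n)

Compare the terms by growth order. For large n, n^a · (log n)^b dominates n^a' · (log n)^b' iff a > a', or (a = a' and b > b'). Ranking the 4 terms shows the dominant one is 5 · n^2 · log n. Hence f(n) ∈ Θ(n^2 · log n).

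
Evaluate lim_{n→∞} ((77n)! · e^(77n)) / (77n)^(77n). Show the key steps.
lim = ∞

Stirling: (77n)! ~ sqrt(2π·77n) · (77n/e)^(77n). Hence
  (77n)! · e^(77n) / (77n)^(77n) ~ sqrt(2π·77n) = sqrt(2π·77) · sqrt(n) → ∞.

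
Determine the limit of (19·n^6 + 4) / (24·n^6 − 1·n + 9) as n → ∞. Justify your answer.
lim = 19/24

For large n the leading n^6 terms dominate both numerator and denominator. Dividing top and bottom by n^6, every other term tends to 0, leaving 19/24.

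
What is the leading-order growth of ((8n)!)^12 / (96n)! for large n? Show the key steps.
((8n)!)^12/(96n)! ~ ((2π·8n)^(11/2) / sqrt(12)) · 12^(−12·8n)  →  0

Write N = 8n. Stirling: N! ~ sqrt(2π N)(N/e)^N and (12N)! ~ sqrt(2π·12N)·(12N/e)^(12N).
  (N!)^12/(12N)! ~ (2π N)^(12/2) (N/e)^(12N) / [sqrt(2π·12N) (12N/e)^(12N)]
     = (2π N)^(12/2) / sqrt(2π·12N) · (N/(12N))^(12N)
     = (2π N)^((12−1)/2) / sqrt(12) · 12^(−12N).
Since 12^12 > 1, the factor 12^(−12N) decays exponentially, so the ratio → 0. Substituting N = 8n gives the stated form.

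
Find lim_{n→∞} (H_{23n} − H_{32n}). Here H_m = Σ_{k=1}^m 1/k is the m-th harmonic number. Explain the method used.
lim = ln(23/32)

Euler-Maclaurin gives H_m = ln m + γ + 1/(2m) + O(1/m^2). The γ and O(1/m) terms cancel in the difference:
  H_{23n} − H_{32n} = ln(23n) − ln(32n) + O(1/n) = ln(23/32) + O(1/n).
Hence the limit is ln(23/32).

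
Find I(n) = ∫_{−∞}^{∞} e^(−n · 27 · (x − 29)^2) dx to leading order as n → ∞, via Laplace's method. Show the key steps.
I(n) = sqrt(π/(27n))

Here φ(x) = 27 · (x − 29)^2 has its unique minimum at x* = 29 with φ(x*) = 0 and φ''(x*) = 54. Laplace's method gives
  I(n) ~ e^(−n φ(x*)) · sqrt(2π / (n · φ''(x*))) = sqrt(2π / (54n)) = sqrt(π/(27n)).
This is exact: substituting u = (x − 29)·sqrt(27n) gives I(n) = (1/sqrt(27n)) ∫_{−∞}^{∞} e^(−u^2) du = sqrt(π/(27n)).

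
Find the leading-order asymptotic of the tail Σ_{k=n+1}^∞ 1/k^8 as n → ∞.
Σ_{k>n} 1/k^8 ~ 1/(7 · n^7)

Compare to the integral: ∫_{n}^∞ x^(−8) dx = [−x^(−7)/7]_{n}^∞ = 1/((8−1)·n^7). Euler-Maclaurin then gives
  Σ_{k>n} 1/k^8 = ∫_{n}^∞ dx/x^8 − 1/(2·n^8) + O(1/n^9).
(Equivalently this is ζ(8) − Σ_{k≤n} 1/k^8.)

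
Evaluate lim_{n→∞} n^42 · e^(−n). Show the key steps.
lim = 0

Exponentials with base > 1 dominate every fixed polynomial: for any fixed c, n^c / e^n → 0 as n → ∞ (e.g. by the ratio test, or since e^n grows faster than any power of n). Hence n^42 · e^(−n) = n^42 / e^n → 0.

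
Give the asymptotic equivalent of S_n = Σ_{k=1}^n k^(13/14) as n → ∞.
S_n ~ (14/27) · n^(27/14)

Integral comparison: Σ_{k=1}^n k^(13/14) = ∫_0^n x^(13/14) dx + O(n^(13/14)). The integral is n^(1 + 13/14) / (1 + 13/14) = n^((13+14)/14) / ((13+14)/14) = (14/27) · n^(27/14).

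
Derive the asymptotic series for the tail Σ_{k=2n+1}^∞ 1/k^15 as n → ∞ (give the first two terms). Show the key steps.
Σ_{k>2n} 1/k^15 = 1/(14 · (2n)^14) − 1/(2 · (2n)^15) + O(1/(2n)^16)

Compare to the integral: ∫_{2n}^∞ x^(−15) dx = [−x^(−14)/14]_{2n}^∞ = 1/((15−1)·(2n)^14). The Euler-Maclaurin correction adds −f(2n)/2 = −1/(2·(2n)^15). Euler-Maclaurin then gives
  Σ_{k>2n} 1/k^15 = ∫_{2n}^∞ dx/x^15 − 1/(2·(2n)^15) + O(1/(2n)^16).
(Equivalently this is ζ(15) − Σ_{k≤2n} 1/k^15.)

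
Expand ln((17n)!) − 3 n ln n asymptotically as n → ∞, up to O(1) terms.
ln((17n)!) − 3 n ln n = 14 n ln n + 17(ln 17 − 1) n + (1/2) ln(2π·17n) + O(1/n)

Stirling: ln((17n)!) = 17n ln(17n) − 17n + (1/2) ln(2π·17n) + O(1/n).
Expand 17n ln(17n) = 17n (ln n + ln 17) = 17n ln n + 17n ln 17.
Subtract 3n ln n: leading term is (17 − 3) n ln n = 14 n ln n. The next term is 17n ln 17 − 17n = 17(ln 17 − 1) n. Then the (1/2) ln(2π·17n) correction.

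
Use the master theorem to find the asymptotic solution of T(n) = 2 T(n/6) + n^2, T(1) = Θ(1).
T(n) = Θ(n^2)

log_6 2 ≈ 0.387. f(n) = n^2 dominates n^(log_6 2) since 2 > 0.387, and the regularity condition a·f(n/b) = 2·(n/6)^2 = (2/36)·n^2 ≤ c·f(n) holds with c = 2/36 ≈ 0.0556 < 1. So this is Case 3: T(n) = Θ(f(n)) = Θ(n^2).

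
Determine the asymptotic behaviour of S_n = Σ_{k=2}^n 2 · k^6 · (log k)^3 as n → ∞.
S_n ~ 2 · n^7 · (log n)^3 / 7

By integral comparison, S_n = ∫_1^n 2 · x^6 · (log x)^3 dx + O(n^6 · (log n)^3). For the integral, the leading term of ∫_1^n x^6 (log x)^3 dx is n^7/7 · (log n)^3 (by repeated integration by parts; each step lowers the log-exponent and produces a relatively O(1/log n) correction). Hence S_n ~ 2 · n^7 · (log n)^3 / 7.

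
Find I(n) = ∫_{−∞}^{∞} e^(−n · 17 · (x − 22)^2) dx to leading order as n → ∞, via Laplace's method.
I(n) = sqrt(π/(17n))

Here φ(x) = 17 · (x − 22)^2 has its unique minimum at x* = 22 with φ(x*) = 0 and φ''(x*) = 34. Laplace's method gives
  I(n) ~ e^(−n φ(x*)) · sqrt(2π / (n · φ''(x*))) = sqrt(2π / (34n)) = sqrt(π/(17n)).
This is exact: substituting u = (x − 22)·sqrt(17n) gives I(n) = (1/sqrt(17n)) ∫_{−∞}^{∞} e^(−u^2) du = sqrt(π/(17n)).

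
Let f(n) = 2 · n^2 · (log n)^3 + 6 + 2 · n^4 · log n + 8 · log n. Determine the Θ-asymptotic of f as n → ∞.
f(n) ∈ Θ(n^4 · log n)

Compare the terms by growth order. For large n, n^a · (log n)^b dominates n^a' · (log n)^b' iff a > a', or (a = a' and b > b'). Ranking the 4 terms shows the dominant one is 2 · n^4 · log n. Hence f(n) ∈ Θ(n^4 · log n).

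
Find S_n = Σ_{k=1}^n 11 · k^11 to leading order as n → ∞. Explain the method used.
S_n ~ 11 · n^12 / 12

By integral comparison (Euler-Maclaurin), Σ_{k=1}^n 11 · k^11 = 11 · ∫_0^n x^11 dx + O(n^11) = 11 · n^12/12 + O(n^11). (Equivalently, Faulhaber's formula gives the same leading term.)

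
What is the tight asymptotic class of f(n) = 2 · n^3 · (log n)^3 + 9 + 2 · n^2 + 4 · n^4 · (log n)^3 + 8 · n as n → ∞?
f(n) ∈ Θ(n^4 · (log n)^3)

Compare the terms by growth order. For large n, n^a · (log n)^b dominates n^a' · (log n)^b' iff a > a', or (a = a' and b > b'). Ranking the 5 terms shows the dominant one is 4 · n^4 · (log n)^3. Hence f(n) ∈ Θ(n^4 · (log n)^3).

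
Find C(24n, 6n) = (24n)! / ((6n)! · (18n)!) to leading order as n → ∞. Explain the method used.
C(24n, 6n) ~ (256/27)^(6n) · sqrt(2/(3π·6n))

Write N = 6n. Apply Stirling to each factorial:
  (4N)! ~ sqrt(2π·4N) · (4N/e)^(4N),
  N! ~ sqrt(2π N) · (N/e)^N,
  (3N)! ~ sqrt(2π·3N) · (3N/e)^(3N).
The exponential factors combine to (4N)^(4N) / (N^N · (3N)^(3N)) = 4^(4N)/3^(3N) = (4^4/3^3)^N = (256/27)^N.
The square-root prefactors combine to sqrt(2π·4N) / (sqrt(2π N)·sqrt(2π·3N)) = sqrt(4 / (2π·3·N)) = sqrt(2/(3π·6n)).
Substituting N = 6n: C(24n, 6n) ~ (256/27)^(6n) · sqrt(2/(3π·6n)).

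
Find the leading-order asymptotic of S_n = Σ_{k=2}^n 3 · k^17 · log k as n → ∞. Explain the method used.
S_n ~ n^18 log n / 6 − n^18 / 108

By integral comparison, S_n = ∫_1^n 3 · x^17 · log x dx + O(n^17 · log n). For the integral, ∫ x^17 log x dx = n^18 log n / 18 − n^18/324 (integration by parts). Hence S_n ~ n^18 log n / 6 − n^18 / 108.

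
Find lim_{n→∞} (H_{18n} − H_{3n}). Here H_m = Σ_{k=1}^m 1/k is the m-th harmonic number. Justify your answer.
lim = ln(18/3) = ln 6

Euler-Maclaurin gives H_m = ln m + γ + 1/(2m) + O(1/m^2). The γ and O(1/m) terms cancel in the difference:
  H_{18n} − H_{3n} = ln(18n) − ln(3n) + O(1/n) = ln(18/3) + O(1/n).
Hence the limit is ln(18/3) = ln 6.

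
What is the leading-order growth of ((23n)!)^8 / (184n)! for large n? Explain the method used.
((23n)!)^8/(184n)! ~ ((2π·23n)^(7/2) / sqrt(8)) · 8^(−8·23n)  →  0

Write N = 23n. Stirling: N! ~ sqrt(2π N)(N/e)^N and (8N)! ~ sqrt(2π·8N)·(8N/e)^(8N).
  (N!)^8/(8N)! ~ (2π N)^(8/2) (N/e)^(8N) / [sqrt(2π·8N) (8N/e)^(8N)]
     = (2π N)^(8/2) / sqrt(2π·8N) · (N/(8N))^(8N)
     = (2π N)^((8−1)/2) / sqrt(8) · 8^(−8N).
Since 8^8 > 1, the factor 8^(−8N) decays exponentially, so the ratio → 0. Substituting N = 23n gives the stated form.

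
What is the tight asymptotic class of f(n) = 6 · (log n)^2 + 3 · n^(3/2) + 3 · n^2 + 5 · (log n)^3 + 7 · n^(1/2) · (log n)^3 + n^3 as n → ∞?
f(n) ∈ Θ(n^3)

Compare the terms by growth order. For large n, n^a · (log n)^b dominates n^a' · (log n)^b' iff a > a', or (a = a' and b > b'). Ranking the 6 terms shows the dominant one is n^3. Hence f(n) ∈ Θ(n^3).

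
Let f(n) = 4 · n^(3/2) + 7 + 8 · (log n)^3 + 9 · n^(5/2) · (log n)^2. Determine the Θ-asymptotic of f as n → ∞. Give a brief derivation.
f(n) ∈ Θ(n^(5/2) · (log n)^2)

Compare the terms by growth order. For large n, n^a · (log n)^b dominates n^a' · (log n)^b' iff a > a', or (a = a' and b > b'). Ranking the 4 terms shows the dominant one is 9 · n^(5/2) · (log n)^2. Hence f(n) ∈ Θ(n^(5/2) · (log n)^2).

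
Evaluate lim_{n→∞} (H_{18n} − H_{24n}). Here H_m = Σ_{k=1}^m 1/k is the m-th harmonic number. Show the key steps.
lim = ln(18/24) = ln(3/4)

Euler-Maclaurin gives H_m = ln m + γ + 1/(2m) + O(1/m^2). The γ and O(1/m) terms cancel in the difference:
  H_{18n} − H_{24n} = ln(18n) − ln(24n) + O(1/n) = ln(18/24) + O(1/n).
Hence the limit is ln(18/24) = ln(3/4).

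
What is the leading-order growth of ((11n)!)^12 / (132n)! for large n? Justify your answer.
((11n)!)^12/(132n)! ~ ((2π·11n)^(11/2) / sqrt(12)) · 12^(−12·11n)  →  0

Write N = 11n. Stirling: N! ~ sqrt(2π N)(N/e)^N and (12N)! ~ sqrt(2π·12N)·(12N/e)^(12N).
  (N!)^12/(12N)! ~ (2π N)^(12/2) (N/e)^(12N) / [sqrt(2π·12N) (12N/e)^(12N)]
     = (2π N)^(12/2) / sqrt(2π·12N) · (N/(12N))^(12N)
     = (2π N)^((12−1)/2) / sqrt(12) · 12^(−12N).
Since 12^12 > 1, the factor 12^(−12N) decays exponentially, so the ratio → 0. Substituting N = 11n gives the stated form.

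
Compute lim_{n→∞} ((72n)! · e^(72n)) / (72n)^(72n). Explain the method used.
lim = ∞

Stirling: (72n)! ~ sqrt(2π·72n) · (72n/e)^(72n). Hence
  (72n)! · e^(72n) / (72n)^(72n) ~ sqrt(2π·72n) = sqrt(2π·72) · sqrt(n) → ∞.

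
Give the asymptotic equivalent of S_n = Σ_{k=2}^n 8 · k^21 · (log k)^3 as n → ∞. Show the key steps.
S_n ~ 4 · n^22 · (log n)^3 / 11

By integral comparison, S_n = ∫_1^n 8 · x^21 · (log x)^3 dx + O(n^21 · (log n)^3). For the integral, the leading term of ∫_1^n x^21 (log x)^3 dx is n^22/22 · (log n)^3 (by repeated integration by parts; each step lowers the log-exponent and produces a relatively O(1/log n) correction). Hence S_n ~ 4 · n^22 · (log n)^3 / 11.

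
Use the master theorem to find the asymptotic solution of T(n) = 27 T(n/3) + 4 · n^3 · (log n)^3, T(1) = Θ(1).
T(n) = Θ(n^3 · (log n)^4)

Here log_3 27 = 3 and f(n) = 4 · n^3 · (log n)^3 = Θ(n^(log_3 27) · (log n)^3). This is the extended Case 2 of the master theorem (f matches the critical exponent up to log factors), giving T(n) = Θ(n^(log_3 27) · (log n)^(3+1)) = Θ(n^3 · (log n)^4).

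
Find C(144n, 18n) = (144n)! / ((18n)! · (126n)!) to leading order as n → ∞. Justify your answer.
C(144n, 18n) ~ (16777216/823543)^(18n) · sqrt(4/(7π·18n))

Write N = 18n. Apply Stirling to each factorial:
  (8N)! ~ sqrt(2π·8N) · (8N/e)^(8N),
  N! ~ sqrt(2π N) · (N/e)^N,
  (7N)! ~ sqrt(2π·7N) · (7N/e)^(7N).
The exponential factors combine to (8N)^(8N) / (N^N · (7N)^(7N)) = 8^(8N)/7^(7N) = (8^8/7^7)^N = (16777216/823543)^N.
The square-root prefactors combine to sqrt(2π·8N) / (sqrt(2π N)·sqrt(2π·7N)) = sqrt(8 / (2π·7·N)) = sqrt(4/(7π·18n)).
Substituting N = 18n: C(144n, 18n) ~ (16777216/823543)^(18n) · sqrt(4/(7π·18n)).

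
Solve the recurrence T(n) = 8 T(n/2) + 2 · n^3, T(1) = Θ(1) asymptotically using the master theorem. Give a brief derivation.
T(n) = Θ(n^3 log n)

log_2 8 = 3, and f(n) = 2 · n^3 = Θ(n^(log_2 8)). This is Case 2 of the master theorem: T(n) = Θ(f(n) · log n) = Θ(n^3 log n).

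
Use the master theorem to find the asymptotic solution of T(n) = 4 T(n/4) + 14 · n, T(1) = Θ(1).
T(n) = Θ(n log n)

log_4 4 = 1, and f(n) = 14 · n = Θ(n^(log_4 4)). This is Case 2 of the master theorem: T(n) = Θ(f(n) · log n) = Θ(n log n).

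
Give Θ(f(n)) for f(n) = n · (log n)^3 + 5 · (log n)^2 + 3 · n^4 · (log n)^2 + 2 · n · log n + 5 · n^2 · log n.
f(n) ∈ Θ(n^4 · (log n)^2)

Compare the terms by growth order. For large n, n^a · (log n)^b dominates n^a' · (log n)^b' iff a > a', or (a = a' and b > b'). Ranking the 5 terms shows the dominant one is 3 · n^4 · (log n)^2. Hence f(n) ∈ Θ(n^4 · (log n)^2).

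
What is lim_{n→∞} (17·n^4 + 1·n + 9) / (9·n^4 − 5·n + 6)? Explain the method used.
lim = 17/9

For large n the leading n^4 terms dominate both numerator and denominator. Dividing top and bottom by n^4, every other term tends to 0, leaving 17/9.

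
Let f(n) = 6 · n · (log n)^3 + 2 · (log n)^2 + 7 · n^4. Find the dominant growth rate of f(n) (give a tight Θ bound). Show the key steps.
f(n) ∈ Θ(n^4)

Compare the terms by growth order. For large n, n^a · (log n)^b dominates n^a' · (log n)^b' iff a > a', or (a = a' and b > b'). Ranking the 3 terms shows the dominant one is 7 · n^4. Hence f(n) ∈ Θ(n^4).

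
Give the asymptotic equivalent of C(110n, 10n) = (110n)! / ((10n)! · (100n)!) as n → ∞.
C(110n, 10n) ~ (285311670611/10000000000)^(10n) · sqrt(11/(20π·10n))

Write N = 10n. Apply Stirling to each factorial:
  (11N)! ~ sqrt(2π·11N) · (11N/e)^(11N),
  N! ~ sqrt(2π N) · (N/e)^N,
  (10N)! ~ sqrt(2π·10N) · (10N/e)^(10N).
The exponential factors combine to (11N)^(11N) / (N^N · (10N)^(10N)) = 11^(11N)/10^(10N) = (11^11/10^10)^N = (285311670611/10000000000)^N.
The square-root prefactors combine to sqrt(2π·11N) / (sqrt(2π N)·sqrt(2π·10N)) = sqrt(11 / (2π·10·N)) = sqrt(11/(20π·10n)).
Substituting N = 10n: C(110n, 10n) ~ (285311670611/10000000000)^(10n) · sqrt(11/(20π·10n)).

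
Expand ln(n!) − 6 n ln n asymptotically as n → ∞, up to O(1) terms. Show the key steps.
ln(n!) − 6 n ln n = −5 n ln n − n + (1/2) ln(2π n) + O(1/n)

Stirling: ln((n)!) = n ln(n) − n + (1/2) ln(2π·n) + O(1/n).
Here n ln(n) = n ln n.
Subtract 6n ln n: leading term is (1 − 6) n ln n = −5 n ln n. The next term is −n. Then the (1/2) ln(2π·n) correction.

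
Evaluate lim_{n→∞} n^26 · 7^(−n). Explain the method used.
lim = 0

Exponentials with base > 1 dominate every fixed polynomial: for any fixed c, n^c / 7^n → 0 as n → ∞ (e.g. by the ratio test, or by writing 7^n = e^(n ln 7) and noting e^(n ln 7) / n^c → ∞). Hence n^26 · 7^(−n) = n^26 / 7^n → 0.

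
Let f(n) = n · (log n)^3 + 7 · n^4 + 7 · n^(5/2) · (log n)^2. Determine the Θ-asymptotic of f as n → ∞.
f(n) ∈ Θ(n^4)

Compare the terms by growth order. For large n, n^a · (log n)^b dominates n^a' · (log n)^b' iff a > a', or (a = a' and b > b'). Ranking the 3 terms shows the dominant one is 7 · n^4. Hence f(n) ∈ Θ(n^4).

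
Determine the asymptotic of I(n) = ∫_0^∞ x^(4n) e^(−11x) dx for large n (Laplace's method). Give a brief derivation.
I(n) ~ (sqrt(2π·4n) / 11) · (4n/(11e))^(4n)

Write the integrand as exp(4n ln x − 11x) and set f(x) = 4n ln x − 11x. Then f'(x) = 4n/x − 11 = 0 at x* = 4n/11, and f''(x*) = −4n/x*^2 = −11^2/(4n). Laplace's method (interior maximum) gives
  I(n) ~ e^(f(x*)) · sqrt(2π / |f''(x*)|)
        = exp(4n ln(4n/11) − 4n) · sqrt(2π · 4n / 11^2)
        = (4n/11)^(4n) e^(−4n) · sqrt(2π·4n) / 11
        = (sqrt(2π·4n) / 11) · (4n/(11e))^(4n).
This matches Γ(4n+1)/11^(4n+1) with Stirling applied to Γ.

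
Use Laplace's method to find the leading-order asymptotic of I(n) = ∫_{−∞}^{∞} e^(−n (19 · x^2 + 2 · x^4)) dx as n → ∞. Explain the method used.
I(n) ~ sqrt(π/(19n))

φ(x) = 19 · x^2 + 2 · x^4 has its unique global minimum at x* = 0 (since φ'(x) = 38x + 8x^3 = 0 only at x = 0 for real x with both coefficients positive, and φ → ∞ as |x| → ∞). At x* = 0, φ(0) = 0 and φ''(0) = 38. Laplace's method then gives
  I(n) ~ sqrt(2π / (n · φ''(0))) · e^(−n φ(0)) = sqrt(2π / (38n)) = sqrt(π/(19n)).
The 2 · x^4 term contributes only at subleading order (an O(1/n) relative correction).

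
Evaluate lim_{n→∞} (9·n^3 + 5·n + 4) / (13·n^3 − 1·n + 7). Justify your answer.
lim = 9/13

For large n the leading n^3 terms dominate both numerator and denominator. Dividing top and bottom by n^3, every other term tends to 0, leaving 9/13.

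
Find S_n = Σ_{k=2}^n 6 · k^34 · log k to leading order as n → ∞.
S_n ~ 6 · n^35 log n / 35 − 6 · n^35 / 1225

By integral comparison, S_n = ∫_1^n 6 · x^34 · log x dx + O(n^34 · log n). For the integral, ∫ x^34 log x dx = n^35 log n / 35 − n^35/1225 (integration by parts). Hence S_n ~ 6 · n^35 log n / 35 − 6 · n^35 / 1225.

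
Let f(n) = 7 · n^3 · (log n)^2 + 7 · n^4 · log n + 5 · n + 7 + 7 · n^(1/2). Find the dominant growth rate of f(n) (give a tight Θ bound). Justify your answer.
f(n) ∈ Θ(n^4 · log n)

Compare the terms by growth order. For large n, n^a · (log n)^b dominates n^a' · (log n)^b' iff a > a', or (a = a' and b > b'). Ranking the 5 terms shows the dominant one is 7 · n^4 · log n. Hence f(n) ∈ Θ(n^4 · log n).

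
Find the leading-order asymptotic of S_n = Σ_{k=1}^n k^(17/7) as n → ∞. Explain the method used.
S_n ~ (7/24) · n^(24/7)

Integral comparison: Σ_{k=1}^n k^(17/7) = ∫_0^n x^(17/7) dx + O(n^(17/7)). The integral is n^(1 + 17/7) / (1 + 17/7) = n^((17+7)/7) / ((17+7)/7) = (7/24) · n^(24/7).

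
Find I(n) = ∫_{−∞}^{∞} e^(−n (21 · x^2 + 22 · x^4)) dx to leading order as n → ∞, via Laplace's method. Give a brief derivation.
I(n) ~ sqrt(π/(21n))

φ(x) = 21 · x^2 + 22 · x^4 has its unique global minimum at x* = 0 (since φ'(x) = 42x + 88x^3 = 0 only at x = 0 for real x with both coefficients positive, and φ → ∞ as |x| → ∞). At x* = 0, φ(0) = 0 and φ''(0) = 42. Laplace's method then gives
  I(n) ~ sqrt(2π / (n · φ''(0))) · e^(−n φ(0)) = sqrt(2π / (42n)) = sqrt(π/(21n)).
The 22 · x^4 term contributes only at subleading order (an O(1/n) relative correction).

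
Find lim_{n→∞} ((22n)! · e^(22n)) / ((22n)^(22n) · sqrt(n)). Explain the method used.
lim = sqrt(2π·22)

Stirling: (22n)! ~ sqrt(2π·22n) · (22n/e)^(22n). Hence
  (22n)! · e^(22n) / (22n)^(22n) ~ sqrt(2π·22n).
Dividing by sqrt(n): sqrt(2π·22n) / sqrt(n) = sqrt(2π·22) · n^((1−1)/2), so the limit is sqrt(2π·22).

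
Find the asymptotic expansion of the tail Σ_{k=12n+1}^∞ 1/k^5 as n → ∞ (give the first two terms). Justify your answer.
Σ_{k>12n} 1/k^5 = 1/(4 · (12n)^4) − 1/(2 · (12n)^5) + O(1/(12n)^6)

Compare to the integral: ∫_{12n}^∞ x^(−5) dx = [−x^(−4)/4]_{12n}^∞ = 1/((5−1)·(12n)^4). The Euler-Maclaurin correction adds −f(12n)/2 = −1/(2·(12n)^5). Euler-Maclaurin then gives
  Σ_{k>12n} 1/k^5 = ∫_{12n}^∞ dx/x^5 − 1/(2·(12n)^5) + O(1/(12n)^6).
(Equivalently this is ζ(5) − Σ_{k≤12n} 1/k^5.)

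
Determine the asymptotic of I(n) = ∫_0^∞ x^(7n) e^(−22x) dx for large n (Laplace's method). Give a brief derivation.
I(n) ~ (sqrt(2π·7n) / 22) · (7n/(22e))^(7n)

Write the integrand as exp(7n ln x − 22x) and set f(x) = 7n ln x − 22x. Then f'(x) = 7n/x − 22 = 0 at x* = 7n/22, and f''(x*) = −7n/x*^2 = −22^2/(7n). Laplace's method (interior maximum) gives
  I(n) ~ e^(f(x*)) · sqrt(2π / |f''(x*)|)
        = exp(7n ln(7n/22) − 7n) · sqrt(2π · 7n / 22^2)
        = (7n/22)^(7n) e^(−7n) · sqrt(2π·7n) / 22
        = (sqrt(2π·7n) / 22) · (7n/(22e))^(7n).
This matches Γ(7n+1)/22^(7n+1) with Stirling applied to Γ.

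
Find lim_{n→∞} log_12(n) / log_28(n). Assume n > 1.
lim = ln(28) / ln(12) = log_12(28)

Change of base: log_12(n) = ln n / ln 12 and log_28(n) = ln n / ln 28. The ratio is (ln n / ln 12) · (ln 28 / ln n) = ln 28 / ln 12, a constant independent of n. So the limit is ln 28 / ln 12 = log_12(28).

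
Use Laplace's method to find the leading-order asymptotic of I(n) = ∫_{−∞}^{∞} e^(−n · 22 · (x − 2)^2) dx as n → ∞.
I(n) = sqrt(π/(22n))

Here φ(x) = 22 · (x − 2)^2 has its unique minimum at x* = 2 with φ(x*) = 0 and φ''(x*) = 44. Laplace's method gives
  I(n) ~ e^(−n φ(x*)) · sqrt(2π / (n · φ''(x*))) = sqrt(2π / (44n)) = sqrt(π/(22n)).
This is exact: substituting u = (x − 2)·sqrt(22n) gives I(n) = (1/sqrt(22n)) ∫_{−∞}^{∞} e^(−u^2) du = sqrt(π/(22n)).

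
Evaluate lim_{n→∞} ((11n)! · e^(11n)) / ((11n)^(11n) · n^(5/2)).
lim = 0

Stirling: (11n)! ~ sqrt(2π·11n) · (11n/e)^(11n). Hence
  (11n)! · e^(11n) / (11n)^(11n) ~ sqrt(2π·11n).
Dividing by n^(5/2): sqrt(2π·11n) / n^(5/2) = sqrt(2π·11) · n^((1−5)/2), so the expression behaves like sqrt(2π·11) · n^((1−5)/2) → 0.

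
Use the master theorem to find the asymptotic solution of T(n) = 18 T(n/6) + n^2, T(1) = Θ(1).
T(n) = Θ(n^2)

log_6 18 ≈ 1.613. f(n) = n^2 dominates n^(log_6 18) since 2 > 1.613, and the regularity condition a·f(n/b) = 18·(n/6)^2 = (18/36)·n^2 ≤ c·f(n) holds with c = 18/36 ≈ 0.5 < 1. So this is Case 3: T(n) = Θ(f(n)) = Θ(n^2).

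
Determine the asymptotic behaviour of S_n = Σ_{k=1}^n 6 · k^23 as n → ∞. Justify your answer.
S_n ~ n^24 / 4

By integral comparison (Euler-Maclaurin), Σ_{k=1}^n 6 · k^23 = 6 · ∫_0^n x^23 dx + O(n^23) = 6 · n^24/24 = n^24 / 4 + O(n^23). (Equivalently, Faulhaber's formula gives the same leading term.)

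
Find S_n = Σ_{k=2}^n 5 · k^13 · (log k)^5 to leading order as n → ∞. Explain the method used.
S_n ~ 5 · n^14 · (log n)^5 / 14

By integral comparison, S_n = ∫_1^n 5 · x^13 · (log x)^5 dx + O(n^13 · (log n)^5). For the integral, the leading term of ∫_1^n x^13 (log x)^5 dx is n^14/14 · (log n)^5 (by repeated integration by parts; each step lowers the log-exponent and produces a relatively O(1/log n) correction). Hence S_n ~ 5 · n^14 · (log n)^5 / 14.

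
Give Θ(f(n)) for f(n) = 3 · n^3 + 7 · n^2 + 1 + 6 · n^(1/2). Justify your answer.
f(n) ∈ Θ(n^3)

Compare the terms by growth order. For large n, n^a · (log n)^b dominates n^a' · (log n)^b' iff a > a', or (a = a' and b > b'). Ranking the 4 terms shows the dominant one is 3 · n^3. Hence f(n) ∈ Θ(n^3).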